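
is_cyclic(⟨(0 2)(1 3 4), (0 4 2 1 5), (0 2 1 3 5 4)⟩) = no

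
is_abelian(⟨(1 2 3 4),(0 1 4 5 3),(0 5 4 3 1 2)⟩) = no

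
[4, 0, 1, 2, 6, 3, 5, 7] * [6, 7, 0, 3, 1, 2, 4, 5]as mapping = [0→1, 1→6, 2→7, 3→0, 4→4, 5→3, 6→2, 7→5]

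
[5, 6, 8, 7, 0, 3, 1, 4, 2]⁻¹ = [4, 6, 8, 5, 7, 0, 1, 3, 2]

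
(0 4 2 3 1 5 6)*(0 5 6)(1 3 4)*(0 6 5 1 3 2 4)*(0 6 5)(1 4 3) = (0 1)(2 6 4 3)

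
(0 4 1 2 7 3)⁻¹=(0 3 7 2 1 4)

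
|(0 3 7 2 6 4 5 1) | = 8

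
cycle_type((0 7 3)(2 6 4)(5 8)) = 2.3^2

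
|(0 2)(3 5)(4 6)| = 2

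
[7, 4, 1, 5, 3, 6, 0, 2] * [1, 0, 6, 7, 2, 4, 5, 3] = [3, 2, 0, 4, 7, 5, 1, 6]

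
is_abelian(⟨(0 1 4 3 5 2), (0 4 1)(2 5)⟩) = no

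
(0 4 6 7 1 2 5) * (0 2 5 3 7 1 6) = (0 4)(1 5 2 3 7 6)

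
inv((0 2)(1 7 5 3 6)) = (0 2)(1 6 3 5 7)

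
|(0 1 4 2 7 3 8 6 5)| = 9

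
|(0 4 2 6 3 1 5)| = 7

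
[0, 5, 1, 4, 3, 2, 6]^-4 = [0, 2, 5, 3, 4, 1, 6]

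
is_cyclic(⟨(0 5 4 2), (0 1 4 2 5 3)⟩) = no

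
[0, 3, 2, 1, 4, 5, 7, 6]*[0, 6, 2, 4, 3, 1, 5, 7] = [0, 4, 2, 6, 3, 1, 7, 5]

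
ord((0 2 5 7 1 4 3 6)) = 8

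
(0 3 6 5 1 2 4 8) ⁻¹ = (0 8 4 2 1 5 6 3) 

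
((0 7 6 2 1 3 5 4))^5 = (0 3 6 4 1 7 5 2)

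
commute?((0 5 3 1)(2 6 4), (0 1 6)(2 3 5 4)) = no:(0 5 3 1)(2 6 4)*(0 1 6)(2 3 5 4) = (0 4 3 6 2), (0 1 6)(2 3 5 4)*(0 5 3 1)(2 6 4) = (1 4 6 5 2)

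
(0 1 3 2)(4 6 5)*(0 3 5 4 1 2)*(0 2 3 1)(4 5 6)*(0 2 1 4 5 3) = (1 6 3)(2 4 5)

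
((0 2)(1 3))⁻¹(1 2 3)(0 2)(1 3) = (0 1 3)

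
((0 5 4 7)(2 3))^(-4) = ()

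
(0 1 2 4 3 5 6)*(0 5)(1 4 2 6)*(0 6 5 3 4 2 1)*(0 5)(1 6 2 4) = (0 4 1)(2 6 3)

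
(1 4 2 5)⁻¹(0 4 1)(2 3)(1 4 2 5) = (0 2 4)(3 5)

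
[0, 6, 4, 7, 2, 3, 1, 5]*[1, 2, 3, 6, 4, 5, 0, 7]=[1, 0, 4, 7, 3, 6, 2, 5]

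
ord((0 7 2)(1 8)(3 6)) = 6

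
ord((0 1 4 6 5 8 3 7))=8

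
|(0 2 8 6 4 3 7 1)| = 8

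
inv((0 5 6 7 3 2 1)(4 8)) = (0 1 2 3 7 6 5)(4 8)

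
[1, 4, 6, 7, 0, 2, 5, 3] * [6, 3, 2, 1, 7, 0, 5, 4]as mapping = [0→3, 1→7, 2→5, 3→4, 4→6, 5→2, 6→0, 7→1]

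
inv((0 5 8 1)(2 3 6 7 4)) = (0 1 8 5)(2 4 7 6 3)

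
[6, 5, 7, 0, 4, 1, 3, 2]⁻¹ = [3, 5, 7, 6, 4, 1, 0, 2]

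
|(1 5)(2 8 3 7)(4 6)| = 4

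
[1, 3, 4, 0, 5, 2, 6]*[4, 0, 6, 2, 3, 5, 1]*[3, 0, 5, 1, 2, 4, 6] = [3, 5, 1, 2, 4, 6, 0]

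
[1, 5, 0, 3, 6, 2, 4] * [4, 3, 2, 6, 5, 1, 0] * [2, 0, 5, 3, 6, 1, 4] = [3, 0, 6, 4, 2, 5, 1]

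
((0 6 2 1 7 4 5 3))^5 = (0 4 2 3 7 6 5 1)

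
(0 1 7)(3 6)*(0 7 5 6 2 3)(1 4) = (0 4 1 5 6)(2 3)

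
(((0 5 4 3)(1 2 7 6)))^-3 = (0 5 4 3)(1 2 7 6)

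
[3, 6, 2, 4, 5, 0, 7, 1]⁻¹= [5, 7, 2, 0, 3, 4, 1, 6]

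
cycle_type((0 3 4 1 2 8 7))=7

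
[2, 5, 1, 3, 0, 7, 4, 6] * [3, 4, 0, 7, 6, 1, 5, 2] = [0, 1, 4, 7, 3, 2, 6, 5]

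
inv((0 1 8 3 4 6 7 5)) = (0 5 7 6 4 3 8 1)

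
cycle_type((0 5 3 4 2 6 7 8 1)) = 9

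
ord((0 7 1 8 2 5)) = 6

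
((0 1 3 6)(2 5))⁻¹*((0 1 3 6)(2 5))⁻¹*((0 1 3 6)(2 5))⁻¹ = (0 1 3 6)(2 5)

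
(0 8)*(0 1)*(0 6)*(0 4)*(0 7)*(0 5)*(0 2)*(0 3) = (0 8 1 6 4 7 5 2 3) 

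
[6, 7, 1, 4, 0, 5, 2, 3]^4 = [7, 0, 4, 2, 1, 5, 3, 6]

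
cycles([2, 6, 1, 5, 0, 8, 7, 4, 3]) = (0 2 1 6 7 4)(3 5 8)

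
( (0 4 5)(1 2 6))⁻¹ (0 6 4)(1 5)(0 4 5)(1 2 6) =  (0 2)(1 5 4)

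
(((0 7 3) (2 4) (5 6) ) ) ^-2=(0 7 3) 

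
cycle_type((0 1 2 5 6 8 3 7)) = 8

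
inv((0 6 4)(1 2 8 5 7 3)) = (0 4 6)(1 3 7 5 8 2)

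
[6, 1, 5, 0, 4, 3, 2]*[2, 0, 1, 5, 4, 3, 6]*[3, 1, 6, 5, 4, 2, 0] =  [0, 3, 5, 6, 4, 2, 1]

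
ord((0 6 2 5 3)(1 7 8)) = 15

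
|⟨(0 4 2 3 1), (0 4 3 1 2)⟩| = 60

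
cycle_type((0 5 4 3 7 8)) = 6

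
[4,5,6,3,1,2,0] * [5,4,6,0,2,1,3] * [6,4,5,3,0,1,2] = [5,4,3,6,0,2,1]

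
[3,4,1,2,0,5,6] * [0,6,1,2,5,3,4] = [2,5,6,1,0,3,4]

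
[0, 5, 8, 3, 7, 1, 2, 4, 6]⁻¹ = [0, 5, 6, 3, 7, 1, 8, 4, 2]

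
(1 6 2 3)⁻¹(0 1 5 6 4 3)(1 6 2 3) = (0 6 5 2 4 1)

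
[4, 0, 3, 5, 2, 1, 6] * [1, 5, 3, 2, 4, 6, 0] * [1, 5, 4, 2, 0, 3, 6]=[0, 5, 4, 6, 2, 3, 1]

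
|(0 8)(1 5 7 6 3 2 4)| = 14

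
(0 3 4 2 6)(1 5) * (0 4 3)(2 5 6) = (1 6 4 5)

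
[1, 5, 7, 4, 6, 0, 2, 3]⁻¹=[5, 0, 6, 7, 3, 1, 4, 2]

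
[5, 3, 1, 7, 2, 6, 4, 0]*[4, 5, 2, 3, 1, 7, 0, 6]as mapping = [0→7, 1→3, 2→5, 3→6, 4→2, 5→0, 6→1, 7→4]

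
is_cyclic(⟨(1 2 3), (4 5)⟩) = yes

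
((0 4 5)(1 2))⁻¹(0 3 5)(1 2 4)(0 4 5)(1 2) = (0 4 3)(1 5 2)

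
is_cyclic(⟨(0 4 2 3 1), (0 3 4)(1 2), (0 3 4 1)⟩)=no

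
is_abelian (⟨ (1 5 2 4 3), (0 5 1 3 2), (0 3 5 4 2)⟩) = no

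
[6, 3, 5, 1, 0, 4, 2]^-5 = [0, 3, 2, 1, 4, 5, 6]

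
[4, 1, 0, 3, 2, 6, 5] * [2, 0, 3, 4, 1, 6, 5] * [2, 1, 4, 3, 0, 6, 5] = [1, 2, 4, 0, 3, 6, 5]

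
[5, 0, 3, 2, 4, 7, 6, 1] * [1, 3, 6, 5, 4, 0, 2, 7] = [0, 1, 5, 6, 4, 7, 2, 3]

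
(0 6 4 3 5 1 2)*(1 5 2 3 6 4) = (0 4 6 1 3 2) 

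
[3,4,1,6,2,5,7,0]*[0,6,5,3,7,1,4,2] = [3,7,6,4,5,1,2,0]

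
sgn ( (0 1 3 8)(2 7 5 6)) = 1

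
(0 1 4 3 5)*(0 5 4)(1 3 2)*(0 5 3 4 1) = (0 4 2)(1 5 3)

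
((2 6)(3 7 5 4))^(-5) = (2 6)(3 4 5 7)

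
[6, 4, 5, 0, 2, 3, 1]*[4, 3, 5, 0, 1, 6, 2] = [2, 1, 6, 4, 5, 0, 3]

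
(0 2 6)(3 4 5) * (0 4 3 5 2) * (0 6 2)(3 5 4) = (0 6 3 5 4)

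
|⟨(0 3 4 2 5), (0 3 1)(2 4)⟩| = 720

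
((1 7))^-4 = ()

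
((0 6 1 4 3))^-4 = (0 6 1 4 3)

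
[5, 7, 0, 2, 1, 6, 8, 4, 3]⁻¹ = [2, 4, 3, 8, 7, 0, 5, 1, 6]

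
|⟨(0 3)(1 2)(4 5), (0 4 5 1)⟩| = 120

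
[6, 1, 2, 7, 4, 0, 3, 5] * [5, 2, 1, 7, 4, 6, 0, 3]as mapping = [0→0, 1→2, 2→1, 3→3, 4→4, 5→5, 6→7, 7→6]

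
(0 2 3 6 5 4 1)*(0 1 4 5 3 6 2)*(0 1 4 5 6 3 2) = (0 1 4 5 6 2 3)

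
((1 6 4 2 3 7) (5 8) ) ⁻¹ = (1 7 3 2 4 6) (5 8) 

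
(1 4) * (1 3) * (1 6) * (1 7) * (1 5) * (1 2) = (1 4 3 6 7 5 2)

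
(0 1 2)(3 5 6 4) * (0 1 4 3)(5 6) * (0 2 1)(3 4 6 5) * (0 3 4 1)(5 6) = (0 5 4 2 3 6 1)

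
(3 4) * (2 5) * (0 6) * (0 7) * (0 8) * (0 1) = (0 6 7 8 1)(2 5)(3 4)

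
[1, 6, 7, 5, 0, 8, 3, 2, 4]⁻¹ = [4, 0, 7, 6, 8, 3, 1, 2, 5]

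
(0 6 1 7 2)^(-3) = (0 1 2 6 7)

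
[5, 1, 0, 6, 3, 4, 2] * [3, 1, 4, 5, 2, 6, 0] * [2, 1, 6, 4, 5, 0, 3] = [3, 1, 4, 2, 0, 6, 5]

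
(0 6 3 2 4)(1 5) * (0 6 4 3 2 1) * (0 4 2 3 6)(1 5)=(0 2 6 3 5 4)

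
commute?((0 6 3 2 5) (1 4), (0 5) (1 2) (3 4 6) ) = no:(0 6 3 2 5) (1 4) * (0 5) (1 2) (3 4 6) = (0 3 1 6 4 2), (0 5) (1 2) (3 4 6) * (0 6 3 2 5) (1 4) = (1 5 6 2 4 3) 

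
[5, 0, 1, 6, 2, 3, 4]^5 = [2, 4, 6, 0, 3, 1, 5]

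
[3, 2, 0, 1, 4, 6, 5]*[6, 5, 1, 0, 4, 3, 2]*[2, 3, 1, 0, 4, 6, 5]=[2, 3, 5, 6, 4, 1, 0]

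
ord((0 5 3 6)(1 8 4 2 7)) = 20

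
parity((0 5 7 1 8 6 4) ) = even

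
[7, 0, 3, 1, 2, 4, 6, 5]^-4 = [4, 5, 0, 7, 1, 3, 6, 2]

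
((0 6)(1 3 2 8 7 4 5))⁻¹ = (0 6)(1 5 4 7 8 2 3)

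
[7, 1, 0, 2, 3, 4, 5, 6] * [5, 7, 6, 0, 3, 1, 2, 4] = [4, 7, 5, 6, 0, 3, 1, 2]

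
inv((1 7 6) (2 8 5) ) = (1 6 7) (2 5 8) 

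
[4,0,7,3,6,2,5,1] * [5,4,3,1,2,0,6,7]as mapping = [0→2,1→5,2→7,3→1,4→6,5→3,6→0,7→4]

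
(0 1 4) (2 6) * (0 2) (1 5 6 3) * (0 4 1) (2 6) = (0 5 2 3) (4 6) 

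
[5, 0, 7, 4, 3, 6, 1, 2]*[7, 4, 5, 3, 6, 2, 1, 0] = [2, 7, 0, 6, 3, 1, 4, 5]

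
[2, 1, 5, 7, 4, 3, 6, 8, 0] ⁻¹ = [8, 1, 0, 5, 4, 2, 6, 3, 7] 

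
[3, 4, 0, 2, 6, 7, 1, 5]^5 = [2, 6, 3, 0, 1, 7, 4, 5]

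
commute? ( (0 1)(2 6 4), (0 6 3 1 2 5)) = no: (0 1)(2 6 4)*(0 6 3 1 2 5) = (0 2 3 1 6 4 5), (0 6 3 1 2 5)*(0 1)(2 6 4) = (0 4 2 5 1 6 3)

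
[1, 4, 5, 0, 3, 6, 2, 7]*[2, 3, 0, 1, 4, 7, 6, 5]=[3, 4, 7, 2, 1, 6, 0, 5]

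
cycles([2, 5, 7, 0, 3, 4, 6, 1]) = (0 2 7 1 5 4 3)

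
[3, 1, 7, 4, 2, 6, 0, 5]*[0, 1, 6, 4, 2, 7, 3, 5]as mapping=[0→4, 1→1, 2→5, 3→2, 4→6, 5→3, 6→0, 7→7]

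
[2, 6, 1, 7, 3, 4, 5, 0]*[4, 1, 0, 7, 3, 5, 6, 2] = [0, 6, 1, 2, 7, 3, 5, 4]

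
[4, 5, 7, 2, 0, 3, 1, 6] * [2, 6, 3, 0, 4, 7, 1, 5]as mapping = [0→4, 1→7, 2→5, 3→3, 4→2, 5→0, 6→6, 7→1]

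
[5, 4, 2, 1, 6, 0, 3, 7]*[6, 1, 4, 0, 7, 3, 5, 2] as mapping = [0→3, 1→7, 2→4, 3→1, 4→5, 5→6, 6→0, 7→2] 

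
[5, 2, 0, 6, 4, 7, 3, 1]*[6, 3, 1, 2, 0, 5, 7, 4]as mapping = [0→5, 1→1, 2→6, 3→7, 4→0, 5→4, 6→2, 7→3]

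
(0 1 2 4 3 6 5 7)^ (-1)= (0 7 5 6 3 4 2 1)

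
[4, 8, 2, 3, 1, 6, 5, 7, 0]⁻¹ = [8, 4, 2, 3, 0, 6, 5, 7, 1]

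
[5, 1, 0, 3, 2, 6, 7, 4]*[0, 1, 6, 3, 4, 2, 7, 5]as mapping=[0→2, 1→1, 2→0, 3→3, 4→6, 5→7, 6→5, 7→4]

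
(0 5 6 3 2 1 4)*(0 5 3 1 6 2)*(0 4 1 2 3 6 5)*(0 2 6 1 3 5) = (0 1 3 4 2)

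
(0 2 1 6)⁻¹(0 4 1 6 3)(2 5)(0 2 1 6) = (0 3 2 4 6)(1 5)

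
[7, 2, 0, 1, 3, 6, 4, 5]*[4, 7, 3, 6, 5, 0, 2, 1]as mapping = [0→1, 1→3, 2→4, 3→7, 4→6, 5→2, 6→5, 7→0]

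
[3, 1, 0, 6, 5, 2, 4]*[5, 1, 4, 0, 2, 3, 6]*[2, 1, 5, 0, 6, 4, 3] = [2, 1, 4, 3, 0, 6, 5]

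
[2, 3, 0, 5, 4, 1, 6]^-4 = [0, 5, 2, 1, 4, 3, 6]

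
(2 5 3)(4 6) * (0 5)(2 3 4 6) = (0 5 4 2)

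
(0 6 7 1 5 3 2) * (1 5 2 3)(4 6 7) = (0 7 5 1 2)(4 6)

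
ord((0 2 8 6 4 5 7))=7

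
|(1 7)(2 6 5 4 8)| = 10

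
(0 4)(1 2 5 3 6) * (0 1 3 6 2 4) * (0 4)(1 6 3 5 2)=(0 4 6 5 3 1)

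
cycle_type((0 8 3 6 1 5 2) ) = 7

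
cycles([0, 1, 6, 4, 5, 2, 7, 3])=(2 6 7 3 4 5)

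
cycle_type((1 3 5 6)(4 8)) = 2.4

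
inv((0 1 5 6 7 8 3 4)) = (0 4 3 8 7 6 5 1)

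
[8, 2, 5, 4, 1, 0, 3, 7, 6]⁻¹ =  [5, 4, 1, 6, 3, 2, 8, 7, 0]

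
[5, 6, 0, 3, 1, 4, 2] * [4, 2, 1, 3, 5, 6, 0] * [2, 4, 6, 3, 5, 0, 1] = [1, 2, 5, 3, 6, 0, 4]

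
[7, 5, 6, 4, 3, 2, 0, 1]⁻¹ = [6, 7, 5, 4, 3, 1, 2, 0]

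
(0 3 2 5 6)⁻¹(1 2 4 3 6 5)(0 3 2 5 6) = (0 6 1 5 4 2)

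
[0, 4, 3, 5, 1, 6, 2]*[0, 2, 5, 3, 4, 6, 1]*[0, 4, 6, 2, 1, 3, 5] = [0, 1, 2, 5, 6, 4, 3]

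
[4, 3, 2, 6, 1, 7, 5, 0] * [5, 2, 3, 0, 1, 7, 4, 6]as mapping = [0→1, 1→0, 2→3, 3→4, 4→2, 5→6, 6→7, 7→5]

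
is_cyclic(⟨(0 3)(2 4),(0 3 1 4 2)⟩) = no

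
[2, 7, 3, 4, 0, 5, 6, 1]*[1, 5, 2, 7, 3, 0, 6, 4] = [2, 4, 7, 3, 1, 0, 6, 5]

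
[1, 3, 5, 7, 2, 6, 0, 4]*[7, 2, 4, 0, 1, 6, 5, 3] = [2, 0, 6, 3, 4, 5, 7, 1]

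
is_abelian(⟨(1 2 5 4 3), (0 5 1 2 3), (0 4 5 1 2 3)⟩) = no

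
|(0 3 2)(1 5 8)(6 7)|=6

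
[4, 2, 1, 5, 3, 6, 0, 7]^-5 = [0, 2, 1, 3, 4, 5, 6, 7]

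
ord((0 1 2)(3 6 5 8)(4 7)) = 12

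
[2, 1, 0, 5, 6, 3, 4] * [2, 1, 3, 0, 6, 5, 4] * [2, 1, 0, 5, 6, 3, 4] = [5, 1, 0, 3, 6, 2, 4]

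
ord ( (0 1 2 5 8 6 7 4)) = 8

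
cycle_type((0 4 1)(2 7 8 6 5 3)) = 3.6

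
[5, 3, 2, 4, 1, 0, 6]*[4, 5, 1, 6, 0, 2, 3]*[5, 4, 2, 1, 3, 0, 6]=[2, 6, 4, 5, 0, 3, 1]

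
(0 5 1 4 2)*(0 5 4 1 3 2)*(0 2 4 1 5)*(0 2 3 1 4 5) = (0 4 3 5 1)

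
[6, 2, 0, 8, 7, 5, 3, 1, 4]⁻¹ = [2, 7, 1, 6, 8, 5, 0, 4, 3]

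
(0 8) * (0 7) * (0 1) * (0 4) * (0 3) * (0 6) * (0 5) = (0 8 7 1 4 3 6 5)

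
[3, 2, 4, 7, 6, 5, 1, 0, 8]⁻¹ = [7, 6, 1, 0, 2, 5, 4, 3, 8]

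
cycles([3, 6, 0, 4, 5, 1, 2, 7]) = (0 3 4 5 1 6 2)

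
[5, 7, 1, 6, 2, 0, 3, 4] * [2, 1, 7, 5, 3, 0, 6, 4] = [0, 4, 1, 6, 7, 2, 5, 3]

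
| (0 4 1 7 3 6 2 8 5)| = 9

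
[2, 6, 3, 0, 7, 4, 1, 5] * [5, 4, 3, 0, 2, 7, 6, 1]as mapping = [0→3, 1→6, 2→0, 3→5, 4→1, 5→2, 6→4, 7→7]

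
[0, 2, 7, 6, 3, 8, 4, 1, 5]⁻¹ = [0, 7, 1, 4, 6, 8, 3, 2, 5]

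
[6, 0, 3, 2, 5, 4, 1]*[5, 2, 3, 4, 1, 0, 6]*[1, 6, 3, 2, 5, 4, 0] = [0, 4, 5, 2, 1, 6, 3]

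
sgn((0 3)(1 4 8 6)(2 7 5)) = 1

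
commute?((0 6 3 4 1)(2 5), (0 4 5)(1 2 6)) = no:(0 6 3 4 1)(2 5)*(0 4 5)(1 2 6) = (0 1 4 2)(3 5 6), (0 4 5)(1 2 6)*(0 6 3 4 1)(2 5) = (0 1 5 6)(2 3 4)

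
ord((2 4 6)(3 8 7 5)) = 12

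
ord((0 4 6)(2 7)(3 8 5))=6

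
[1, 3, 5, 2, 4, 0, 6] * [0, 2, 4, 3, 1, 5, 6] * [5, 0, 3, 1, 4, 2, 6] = [3, 1, 2, 4, 0, 5, 6]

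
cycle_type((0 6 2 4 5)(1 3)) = 2.5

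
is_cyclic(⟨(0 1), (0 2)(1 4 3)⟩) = no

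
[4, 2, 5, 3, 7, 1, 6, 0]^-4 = [7, 5, 1, 3, 0, 2, 6, 4]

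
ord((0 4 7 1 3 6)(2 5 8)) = 6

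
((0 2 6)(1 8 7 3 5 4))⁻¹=(0 6 2)(1 4 5 3 7 8)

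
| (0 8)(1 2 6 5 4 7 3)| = 14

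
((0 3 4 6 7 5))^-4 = (0 4 7)(3 6 5)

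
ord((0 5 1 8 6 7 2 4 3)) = 9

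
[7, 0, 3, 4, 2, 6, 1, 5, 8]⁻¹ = [1, 6, 4, 2, 3, 7, 5, 0, 8]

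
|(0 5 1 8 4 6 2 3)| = 8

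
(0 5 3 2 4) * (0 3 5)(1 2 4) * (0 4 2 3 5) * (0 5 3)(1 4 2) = (0 2 4 3 1)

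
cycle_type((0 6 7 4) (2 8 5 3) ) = 4^2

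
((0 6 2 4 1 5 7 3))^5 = (0 5 2 3 1 6 7 4)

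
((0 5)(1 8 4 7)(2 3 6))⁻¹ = (0 5)(1 7 4 8)(2 6 3)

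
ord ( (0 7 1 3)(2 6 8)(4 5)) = 12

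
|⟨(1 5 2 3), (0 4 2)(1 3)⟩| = 720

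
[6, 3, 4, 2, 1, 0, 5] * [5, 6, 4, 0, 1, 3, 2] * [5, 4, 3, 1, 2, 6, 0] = [3, 5, 4, 2, 0, 6, 1]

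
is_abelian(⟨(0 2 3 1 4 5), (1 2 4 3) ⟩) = no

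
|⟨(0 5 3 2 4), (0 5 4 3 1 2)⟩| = 720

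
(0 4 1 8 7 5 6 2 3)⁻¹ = (0 3 2 6 5 7 8 1 4)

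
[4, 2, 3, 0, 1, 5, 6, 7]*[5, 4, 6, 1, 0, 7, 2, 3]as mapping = [0→0, 1→6, 2→1, 3→5, 4→4, 5→7, 6→2, 7→3]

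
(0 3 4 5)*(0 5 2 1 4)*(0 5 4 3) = (1 3 5 4 2)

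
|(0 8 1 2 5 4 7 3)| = 8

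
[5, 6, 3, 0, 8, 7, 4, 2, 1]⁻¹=[3, 8, 7, 2, 6, 0, 1, 5, 4]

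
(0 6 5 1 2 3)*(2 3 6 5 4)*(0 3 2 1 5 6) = (0 6 4 1 2)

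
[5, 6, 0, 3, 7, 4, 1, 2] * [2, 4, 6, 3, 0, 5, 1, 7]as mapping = [0→5, 1→1, 2→2, 3→3, 4→7, 5→0, 6→4, 7→6]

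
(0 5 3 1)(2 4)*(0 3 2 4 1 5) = (1 3 5 2)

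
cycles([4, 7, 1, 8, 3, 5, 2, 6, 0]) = (0 4 3 8)(1 7 6 2)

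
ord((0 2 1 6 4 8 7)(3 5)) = 14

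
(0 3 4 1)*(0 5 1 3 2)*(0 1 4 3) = (0 2 1 5 4)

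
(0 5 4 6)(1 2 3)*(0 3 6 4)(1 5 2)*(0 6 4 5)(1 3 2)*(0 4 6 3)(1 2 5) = (0 2 6 5 3 4 1)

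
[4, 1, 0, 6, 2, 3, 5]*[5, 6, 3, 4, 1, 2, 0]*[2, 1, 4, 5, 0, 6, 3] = [1, 3, 6, 2, 5, 0, 4]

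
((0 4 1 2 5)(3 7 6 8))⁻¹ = (0 5 2 1 4)(3 8 6 7)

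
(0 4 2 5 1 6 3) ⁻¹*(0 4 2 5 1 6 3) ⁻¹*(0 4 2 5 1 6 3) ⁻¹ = (0 1 4 6 2 3 5) 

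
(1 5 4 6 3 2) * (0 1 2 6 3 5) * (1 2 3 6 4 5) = (0 2 3 4 6 1)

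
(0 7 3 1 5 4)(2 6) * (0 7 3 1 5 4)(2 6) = (0 3 5)(1 4 7)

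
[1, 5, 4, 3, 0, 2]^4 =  [4, 0, 5, 3, 2, 1]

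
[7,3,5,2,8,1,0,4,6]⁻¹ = [6,5,3,1,7,2,8,0,4]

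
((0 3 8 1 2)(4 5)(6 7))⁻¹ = (0 2 1 8 3)(4 5)(6 7)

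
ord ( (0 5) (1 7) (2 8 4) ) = 6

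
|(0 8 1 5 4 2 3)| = 7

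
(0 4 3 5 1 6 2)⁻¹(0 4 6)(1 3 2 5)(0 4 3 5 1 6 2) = (0 1 6 5)(2 4 3)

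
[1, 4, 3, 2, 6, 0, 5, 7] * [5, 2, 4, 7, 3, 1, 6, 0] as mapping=[0→2, 1→3, 2→7, 3→4, 4→6, 5→5, 6→1, 7→0] 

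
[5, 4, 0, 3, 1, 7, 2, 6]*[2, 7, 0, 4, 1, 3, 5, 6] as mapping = [0→3, 1→1, 2→2, 3→4, 4→7, 5→6, 6→0, 7→5] 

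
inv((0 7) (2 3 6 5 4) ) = (0 7) (2 4 5 6 3) 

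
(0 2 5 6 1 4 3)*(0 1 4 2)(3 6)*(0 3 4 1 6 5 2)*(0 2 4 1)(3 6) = (0 6)(1 2 4 5)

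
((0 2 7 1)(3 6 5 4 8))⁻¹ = (0 1 7 2)(3 8 4 5 6)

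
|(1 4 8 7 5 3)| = 6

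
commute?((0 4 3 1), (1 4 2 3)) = no:(0 4 3 1)*(1 4 2 3) = (0 2 3 4 1), (1 4 2 3)*(0 4 3 1) = (0 4 2 1 3)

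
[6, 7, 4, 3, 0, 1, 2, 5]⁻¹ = [4, 5, 6, 3, 2, 7, 0, 1]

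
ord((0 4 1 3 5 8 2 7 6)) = 9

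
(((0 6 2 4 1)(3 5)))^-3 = (0 2 1 6 4)(3 5)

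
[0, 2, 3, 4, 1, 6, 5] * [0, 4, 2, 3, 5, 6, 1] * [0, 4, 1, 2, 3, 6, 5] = [0, 1, 2, 6, 3, 4, 5]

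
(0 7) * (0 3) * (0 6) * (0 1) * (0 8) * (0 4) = (0 7 3 6 1 8 4)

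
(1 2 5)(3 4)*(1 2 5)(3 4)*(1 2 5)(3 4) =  (3 4)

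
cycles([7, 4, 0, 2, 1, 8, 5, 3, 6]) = (0 7 3 2)(1 4)(5 8 6)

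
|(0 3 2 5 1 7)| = 6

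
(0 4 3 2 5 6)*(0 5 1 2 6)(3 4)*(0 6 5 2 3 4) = (0 4)(1 3 5 6 2)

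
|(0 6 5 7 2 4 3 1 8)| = 9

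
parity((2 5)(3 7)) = even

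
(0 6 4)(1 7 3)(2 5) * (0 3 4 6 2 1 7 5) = (0 2)(1 5)(3 7 4)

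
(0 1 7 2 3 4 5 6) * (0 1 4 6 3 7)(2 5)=(0 4 2 7 5 3 6 1)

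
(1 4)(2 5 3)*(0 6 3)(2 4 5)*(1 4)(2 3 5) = (0 6 5)(1 2 3)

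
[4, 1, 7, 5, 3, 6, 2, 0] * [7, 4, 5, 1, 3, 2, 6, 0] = [3, 4, 0, 2, 1, 6, 5, 7]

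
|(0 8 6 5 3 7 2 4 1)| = 9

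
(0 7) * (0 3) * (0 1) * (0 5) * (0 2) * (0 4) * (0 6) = (0 7 3 1 5 2 4 6)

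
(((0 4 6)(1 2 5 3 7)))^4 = (0 4 6)(1 7 3 5 2)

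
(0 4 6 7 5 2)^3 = (0 7)(2 6)(4 5)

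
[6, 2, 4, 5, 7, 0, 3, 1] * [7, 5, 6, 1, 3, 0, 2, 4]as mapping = [0→2, 1→6, 2→3, 3→0, 4→4, 5→7, 6→1, 7→5]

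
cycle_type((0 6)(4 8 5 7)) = 2.4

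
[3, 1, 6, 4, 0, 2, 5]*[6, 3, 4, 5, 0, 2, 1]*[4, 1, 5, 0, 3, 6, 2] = [6, 0, 1, 4, 2, 3, 5]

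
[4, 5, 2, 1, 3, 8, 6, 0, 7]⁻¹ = [7, 3, 2, 4, 0, 1, 6, 8, 5]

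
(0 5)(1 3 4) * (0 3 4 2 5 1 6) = (0 1 4 6)(2 5 3)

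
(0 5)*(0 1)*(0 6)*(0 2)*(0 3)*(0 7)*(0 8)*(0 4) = (0 5 1 6 2 3 7 8 4)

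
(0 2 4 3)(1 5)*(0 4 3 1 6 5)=(0 2 3 4 1)(5 6)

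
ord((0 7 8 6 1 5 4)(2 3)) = 14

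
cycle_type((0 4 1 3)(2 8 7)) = 3.4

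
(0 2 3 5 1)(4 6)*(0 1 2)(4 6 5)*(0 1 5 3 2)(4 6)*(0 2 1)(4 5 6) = (1 6 5 2)(3 4)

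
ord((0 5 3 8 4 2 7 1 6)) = 9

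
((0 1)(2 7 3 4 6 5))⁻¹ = (0 1)(2 5 6 4 3 7)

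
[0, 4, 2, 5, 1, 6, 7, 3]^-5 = [0, 4, 2, 7, 1, 3, 5, 6]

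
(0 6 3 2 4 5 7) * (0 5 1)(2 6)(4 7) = (0 2 7 5 4 1)(3 6)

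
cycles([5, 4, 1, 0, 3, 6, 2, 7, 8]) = (0 5 6 2 1 4 3)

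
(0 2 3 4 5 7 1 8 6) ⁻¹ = (0 6 8 1 7 5 4 3 2) 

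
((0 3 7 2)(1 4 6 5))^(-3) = (0 3 7 2)(1 4 6 5)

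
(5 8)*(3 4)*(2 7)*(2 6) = (2 7 6)(3 4)(5 8)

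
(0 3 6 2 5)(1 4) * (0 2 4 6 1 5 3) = (1 6 4 5 2 3)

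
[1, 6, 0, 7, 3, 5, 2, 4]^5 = [1, 6, 0, 4, 7, 5, 2, 3]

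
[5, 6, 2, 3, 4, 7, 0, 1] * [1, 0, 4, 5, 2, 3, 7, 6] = [3, 7, 4, 5, 2, 6, 1, 0]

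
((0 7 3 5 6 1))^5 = (0 1 6 5 3 7)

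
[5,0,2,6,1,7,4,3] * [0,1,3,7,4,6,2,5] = [6,0,3,2,1,5,4,7]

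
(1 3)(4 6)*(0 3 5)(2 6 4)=(0 3 1 5)(2 6)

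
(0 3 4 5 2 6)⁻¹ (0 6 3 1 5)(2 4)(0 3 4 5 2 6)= (0 4 1 2 3)(5 6)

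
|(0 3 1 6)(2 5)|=4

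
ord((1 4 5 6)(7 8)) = 4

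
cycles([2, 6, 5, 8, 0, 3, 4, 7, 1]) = (0 2 5 3 8 1 6 4)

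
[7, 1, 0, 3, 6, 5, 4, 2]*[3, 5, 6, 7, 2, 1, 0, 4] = [4, 5, 3, 7, 0, 1, 2, 6]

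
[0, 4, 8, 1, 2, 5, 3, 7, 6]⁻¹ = [0, 3, 4, 6, 1, 5, 8, 7, 2]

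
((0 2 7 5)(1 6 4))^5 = (0 2 7 5)(1 4 6)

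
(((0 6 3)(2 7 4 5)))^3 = (2 5 4 7)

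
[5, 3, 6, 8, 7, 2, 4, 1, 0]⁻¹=[8, 7, 5, 1, 6, 0, 2, 4, 3]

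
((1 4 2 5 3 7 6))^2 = (1 2 3 6 4 5 7)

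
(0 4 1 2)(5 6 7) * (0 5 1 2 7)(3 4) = (0 3 4 2 5 6)(1 7)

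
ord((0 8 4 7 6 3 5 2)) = 8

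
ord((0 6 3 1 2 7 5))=7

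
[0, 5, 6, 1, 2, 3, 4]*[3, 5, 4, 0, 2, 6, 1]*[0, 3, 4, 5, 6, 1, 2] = [5, 2, 3, 1, 6, 0, 4]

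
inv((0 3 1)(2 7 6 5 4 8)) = (0 1 3)(2 8 4 5 6 7)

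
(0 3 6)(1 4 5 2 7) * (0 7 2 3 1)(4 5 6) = (0 1 5 3 4 6 7)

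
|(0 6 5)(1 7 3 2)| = 12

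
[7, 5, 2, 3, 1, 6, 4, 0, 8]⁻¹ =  [7, 4, 2, 3, 6, 1, 5, 0, 8]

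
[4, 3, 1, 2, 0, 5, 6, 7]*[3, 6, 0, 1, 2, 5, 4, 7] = [2, 1, 6, 0, 3, 5, 4, 7]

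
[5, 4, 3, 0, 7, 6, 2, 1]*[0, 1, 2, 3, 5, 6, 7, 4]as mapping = [0→6, 1→5, 2→3, 3→0, 4→4, 5→7, 6→2, 7→1]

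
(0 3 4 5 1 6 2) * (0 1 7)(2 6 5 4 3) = (0 2 1 5 7)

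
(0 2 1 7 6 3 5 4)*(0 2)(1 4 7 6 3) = (1 6)(2 4)(3 5 7)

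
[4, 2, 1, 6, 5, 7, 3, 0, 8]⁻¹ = [7, 2, 1, 6, 0, 4, 3, 5, 8]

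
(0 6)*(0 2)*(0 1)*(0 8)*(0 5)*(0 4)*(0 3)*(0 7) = (0 6 2 1 8 5 4 3 7)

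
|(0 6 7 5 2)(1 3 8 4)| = 20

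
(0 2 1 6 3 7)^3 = (0 6)(1 7)(2 3)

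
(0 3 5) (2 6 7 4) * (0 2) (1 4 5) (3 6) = (0 6 7 5 2 3 1 4) 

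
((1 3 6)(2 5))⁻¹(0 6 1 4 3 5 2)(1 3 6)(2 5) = (0 1 3 4 6 2 5)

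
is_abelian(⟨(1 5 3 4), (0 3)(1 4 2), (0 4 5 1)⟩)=no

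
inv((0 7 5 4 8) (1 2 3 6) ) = (0 8 4 5 7) (1 6 3 2) 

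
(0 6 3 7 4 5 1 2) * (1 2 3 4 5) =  (0 6 4 1 3 7 5 2) 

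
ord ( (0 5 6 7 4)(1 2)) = 10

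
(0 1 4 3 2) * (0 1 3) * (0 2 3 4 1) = (0 4 2)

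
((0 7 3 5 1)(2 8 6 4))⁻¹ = (0 1 5 3 7)(2 4 6 8)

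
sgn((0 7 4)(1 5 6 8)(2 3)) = 1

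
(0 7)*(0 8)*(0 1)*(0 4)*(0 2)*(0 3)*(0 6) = (0 7 8 1 4 2 3 6)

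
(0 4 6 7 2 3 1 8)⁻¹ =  (0 8 1 3 2 7 6 4)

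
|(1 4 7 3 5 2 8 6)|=8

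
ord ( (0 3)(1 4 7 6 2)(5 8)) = 10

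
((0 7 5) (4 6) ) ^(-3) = (4 6) 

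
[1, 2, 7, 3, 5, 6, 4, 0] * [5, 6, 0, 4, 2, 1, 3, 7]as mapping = [0→6, 1→0, 2→7, 3→4, 4→1, 5→3, 6→2, 7→5]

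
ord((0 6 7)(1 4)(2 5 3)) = 6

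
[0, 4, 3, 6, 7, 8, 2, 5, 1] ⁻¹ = [0, 8, 6, 2, 1, 7, 3, 4, 5] 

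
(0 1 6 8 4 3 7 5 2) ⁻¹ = (0 2 5 7 3 4 8 6 1) 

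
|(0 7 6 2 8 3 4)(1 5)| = 14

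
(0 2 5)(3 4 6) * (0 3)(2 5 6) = (0 5 3 4 2 6)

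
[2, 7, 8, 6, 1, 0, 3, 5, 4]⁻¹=[5, 4, 0, 6, 8, 7, 3, 1, 2]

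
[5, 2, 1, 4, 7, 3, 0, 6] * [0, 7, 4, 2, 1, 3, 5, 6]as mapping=[0→3, 1→4, 2→7, 3→1, 4→6, 5→2, 6→0, 7→5]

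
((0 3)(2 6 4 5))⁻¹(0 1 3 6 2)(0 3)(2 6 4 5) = (0 4 6 3 1)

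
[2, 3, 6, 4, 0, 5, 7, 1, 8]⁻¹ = [4, 7, 0, 1, 3, 5, 2, 6, 8]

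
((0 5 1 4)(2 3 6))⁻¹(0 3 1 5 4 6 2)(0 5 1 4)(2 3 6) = (0 2 3 5 6 4 1)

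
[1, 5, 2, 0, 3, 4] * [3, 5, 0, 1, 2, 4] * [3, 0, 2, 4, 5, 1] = [1, 5, 3, 4, 0, 2]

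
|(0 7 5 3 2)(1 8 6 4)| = 20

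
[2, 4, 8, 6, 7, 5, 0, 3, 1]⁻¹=[6, 8, 0, 7, 1, 5, 3, 4, 2]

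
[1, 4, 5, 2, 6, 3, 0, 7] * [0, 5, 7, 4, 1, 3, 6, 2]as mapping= [0→5, 1→1, 2→3, 3→7, 4→6, 5→4, 6→0, 7→2]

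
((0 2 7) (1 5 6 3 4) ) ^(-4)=(0 7 2) (1 5 6 3 4) 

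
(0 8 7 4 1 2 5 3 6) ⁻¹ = (0 6 3 5 2 1 4 7 8) 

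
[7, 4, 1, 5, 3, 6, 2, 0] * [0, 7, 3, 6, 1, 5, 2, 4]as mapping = [0→4, 1→1, 2→7, 3→5, 4→6, 5→2, 6→3, 7→0]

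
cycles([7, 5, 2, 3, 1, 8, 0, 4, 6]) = (0 7 4 1 5 8 6)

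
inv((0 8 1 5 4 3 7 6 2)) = (0 2 6 7 3 4 5 1 8)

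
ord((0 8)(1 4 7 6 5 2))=6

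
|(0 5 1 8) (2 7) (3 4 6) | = 12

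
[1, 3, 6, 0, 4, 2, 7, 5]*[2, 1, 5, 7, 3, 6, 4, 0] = [1, 7, 4, 2, 3, 5, 0, 6]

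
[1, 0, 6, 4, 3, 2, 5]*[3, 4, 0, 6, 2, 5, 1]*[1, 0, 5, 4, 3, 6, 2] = [3, 4, 0, 5, 2, 1, 6]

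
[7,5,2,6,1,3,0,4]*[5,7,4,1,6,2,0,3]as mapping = [0→3,1→2,2→4,3→0,4→7,5→1,6→5,7→6]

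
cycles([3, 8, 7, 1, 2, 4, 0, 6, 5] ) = (0 3 1 8 5 4 2 7 6)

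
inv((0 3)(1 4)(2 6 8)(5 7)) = (0 3)(1 4)(2 8 6)(5 7)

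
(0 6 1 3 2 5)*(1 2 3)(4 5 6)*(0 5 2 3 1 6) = (0 4 2)(1 6 3)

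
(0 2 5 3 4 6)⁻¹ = (0 6 4 3 5 2)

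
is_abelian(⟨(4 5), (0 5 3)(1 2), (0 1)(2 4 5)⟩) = no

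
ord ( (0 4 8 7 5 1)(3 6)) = 6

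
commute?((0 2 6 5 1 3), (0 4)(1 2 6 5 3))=no:(0 2 6 5 1 3) * (0 4)(1 2 6 5 3)=(0 6 3 4)(2 5), (0 4)(1 2 6 5 3) * (0 2 6 5 1 3)=(0 4 2 5)(1 6)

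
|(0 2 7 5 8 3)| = 6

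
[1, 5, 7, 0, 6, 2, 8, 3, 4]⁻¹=[3, 0, 5, 7, 8, 1, 4, 2, 6]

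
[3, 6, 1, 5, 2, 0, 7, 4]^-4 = [5, 6, 1, 0, 2, 3, 7, 4]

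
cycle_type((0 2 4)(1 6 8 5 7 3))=3.6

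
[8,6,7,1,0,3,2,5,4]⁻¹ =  [4,3,6,5,8,7,1,2,0]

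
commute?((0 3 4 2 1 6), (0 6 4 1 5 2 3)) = no:(0 3 4 2 1 6)*(0 6 4 1 5 2 3) = (1 4 3)(2 5), (0 6 4 1 5 2 3)*(0 3 4 2 1 6) = (1 5)(2 4 6)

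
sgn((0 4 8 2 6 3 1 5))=-1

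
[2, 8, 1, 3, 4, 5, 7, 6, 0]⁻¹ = [8, 2, 0, 3, 4, 5, 7, 6, 1]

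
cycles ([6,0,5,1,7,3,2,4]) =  (0 6 2 5 3 1)(4 7)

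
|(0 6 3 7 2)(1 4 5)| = 15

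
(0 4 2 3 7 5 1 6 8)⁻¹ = (0 8 6 1 5 7 3 2 4)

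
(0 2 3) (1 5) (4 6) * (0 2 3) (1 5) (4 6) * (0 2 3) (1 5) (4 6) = (1 5) (4 6) 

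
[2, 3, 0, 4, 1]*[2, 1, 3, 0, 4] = [3, 0, 2, 4, 1]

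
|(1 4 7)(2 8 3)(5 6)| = 6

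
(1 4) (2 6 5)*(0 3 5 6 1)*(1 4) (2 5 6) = (0 3 6 2 4) 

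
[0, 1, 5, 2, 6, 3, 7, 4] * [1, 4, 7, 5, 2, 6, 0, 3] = [1, 4, 6, 7, 0, 5, 3, 2]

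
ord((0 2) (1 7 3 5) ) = 4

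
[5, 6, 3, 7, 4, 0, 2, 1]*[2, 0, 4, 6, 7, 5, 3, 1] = [5, 3, 6, 1, 7, 2, 4, 0]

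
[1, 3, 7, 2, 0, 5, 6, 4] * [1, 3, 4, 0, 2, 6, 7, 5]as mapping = [0→3, 1→0, 2→5, 3→4, 4→1, 5→6, 6→7, 7→2]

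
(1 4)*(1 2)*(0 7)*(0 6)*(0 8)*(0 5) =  (0 7 6 8 5)(1 4 2)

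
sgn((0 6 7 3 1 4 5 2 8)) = 1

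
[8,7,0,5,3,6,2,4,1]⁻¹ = [2,8,6,4,7,3,5,1,0]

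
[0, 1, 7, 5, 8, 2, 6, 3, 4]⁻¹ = [0, 1, 5, 7, 8, 3, 6, 2, 4]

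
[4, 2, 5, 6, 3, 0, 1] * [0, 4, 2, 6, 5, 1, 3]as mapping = [0→5, 1→2, 2→1, 3→3, 4→6, 5→0, 6→4]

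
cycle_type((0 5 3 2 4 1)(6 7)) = 2.6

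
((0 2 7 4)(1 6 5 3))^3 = (0 4 7 2)(1 3 5 6)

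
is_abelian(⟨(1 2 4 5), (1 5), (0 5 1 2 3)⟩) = no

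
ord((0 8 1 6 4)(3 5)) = 10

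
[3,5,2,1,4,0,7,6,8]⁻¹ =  [5,3,2,0,4,1,7,6,8]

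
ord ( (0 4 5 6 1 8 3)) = 7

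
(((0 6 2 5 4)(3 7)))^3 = (0 5 6 4 2)(3 7)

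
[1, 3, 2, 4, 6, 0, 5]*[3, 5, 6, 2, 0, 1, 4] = [5, 2, 6, 0, 4, 3, 1]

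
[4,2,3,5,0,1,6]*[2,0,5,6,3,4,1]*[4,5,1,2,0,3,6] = [2,3,6,0,1,4,5]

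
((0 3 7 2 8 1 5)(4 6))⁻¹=(0 5 1 8 2 7 3)(4 6)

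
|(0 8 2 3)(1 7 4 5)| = 4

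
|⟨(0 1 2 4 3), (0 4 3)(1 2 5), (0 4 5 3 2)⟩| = 360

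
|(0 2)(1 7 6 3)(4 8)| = 4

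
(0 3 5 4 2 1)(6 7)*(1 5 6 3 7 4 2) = (0 7 3 6 4 1)(2 5)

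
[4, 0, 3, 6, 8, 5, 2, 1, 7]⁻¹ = [1, 7, 6, 2, 0, 5, 3, 8, 4]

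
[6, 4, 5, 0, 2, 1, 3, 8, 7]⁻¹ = [3, 5, 4, 6, 1, 2, 0, 8, 7]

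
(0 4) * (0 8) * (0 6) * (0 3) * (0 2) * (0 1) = (0 4 8 6 3 2 1)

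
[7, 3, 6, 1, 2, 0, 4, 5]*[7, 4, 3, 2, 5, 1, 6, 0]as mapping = [0→0, 1→2, 2→6, 3→4, 4→3, 5→7, 6→5, 7→1]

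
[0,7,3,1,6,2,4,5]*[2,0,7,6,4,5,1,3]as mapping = [0→2,1→3,2→6,3→0,4→1,5→7,6→4,7→5]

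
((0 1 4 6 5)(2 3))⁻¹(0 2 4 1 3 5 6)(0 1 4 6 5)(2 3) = (0 5 1 3 6 4 2)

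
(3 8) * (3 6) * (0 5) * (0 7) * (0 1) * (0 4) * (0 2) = (0 5 7 1 4 2) (3 8 6) 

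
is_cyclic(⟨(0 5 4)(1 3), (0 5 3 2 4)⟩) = no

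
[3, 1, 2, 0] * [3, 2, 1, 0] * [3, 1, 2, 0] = [3, 2, 1, 0]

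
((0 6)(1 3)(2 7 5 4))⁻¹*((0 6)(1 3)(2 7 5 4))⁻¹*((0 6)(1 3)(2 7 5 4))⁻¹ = (0 6)(1 3)(2 7 5 4)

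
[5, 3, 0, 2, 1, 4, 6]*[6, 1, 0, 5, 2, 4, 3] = [4, 5, 6, 0, 1, 2, 3]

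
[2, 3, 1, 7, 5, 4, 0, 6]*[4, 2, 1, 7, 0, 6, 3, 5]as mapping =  [0→1, 1→7, 2→2, 3→5, 4→6, 5→0, 6→4, 7→3]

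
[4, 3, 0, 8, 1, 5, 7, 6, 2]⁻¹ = [2, 4, 8, 1, 0, 5, 7, 6, 3]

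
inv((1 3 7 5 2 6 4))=(1 4 6 2 5 7 3)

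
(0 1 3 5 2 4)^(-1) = (0 4 2 5 3 1)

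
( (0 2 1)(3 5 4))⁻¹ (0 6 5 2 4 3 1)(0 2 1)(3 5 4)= (0 2 6 4 1 3 5)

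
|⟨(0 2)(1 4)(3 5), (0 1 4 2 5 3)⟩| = 12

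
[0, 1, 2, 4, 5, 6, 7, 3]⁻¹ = [0, 1, 2, 7, 3, 4, 5, 6]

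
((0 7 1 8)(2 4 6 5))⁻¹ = (0 8 1 7)(2 5 6 4)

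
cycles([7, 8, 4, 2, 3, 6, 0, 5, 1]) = (0 7 5 6)(1 8)(2 4 3)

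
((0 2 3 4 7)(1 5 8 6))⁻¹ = (0 7 4 3 2)(1 6 8 5)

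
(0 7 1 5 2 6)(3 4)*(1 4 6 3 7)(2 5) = (0 1 2 3 6)(4 7)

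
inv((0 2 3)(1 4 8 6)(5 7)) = (0 3 2)(1 6 8 4)(5 7)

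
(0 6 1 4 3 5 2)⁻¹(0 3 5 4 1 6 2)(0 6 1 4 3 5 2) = (0 6 5 2 3 4 1)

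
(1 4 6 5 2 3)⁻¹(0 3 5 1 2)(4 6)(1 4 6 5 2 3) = (0 1 2 4 3)(5 6)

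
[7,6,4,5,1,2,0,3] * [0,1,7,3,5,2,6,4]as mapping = [0→4,1→6,2→5,3→2,4→1,5→7,6→0,7→3]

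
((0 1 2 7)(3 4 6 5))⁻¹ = (0 7 2 1)(3 5 6 4)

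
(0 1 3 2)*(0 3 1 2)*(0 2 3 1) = (0 3 2 1)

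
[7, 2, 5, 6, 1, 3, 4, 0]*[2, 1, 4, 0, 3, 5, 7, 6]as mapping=[0→6, 1→4, 2→5, 3→7, 4→1, 5→0, 6→3, 7→2]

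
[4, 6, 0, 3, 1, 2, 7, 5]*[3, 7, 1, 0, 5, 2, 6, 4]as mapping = [0→5, 1→6, 2→3, 3→0, 4→7, 5→1, 6→4, 7→2]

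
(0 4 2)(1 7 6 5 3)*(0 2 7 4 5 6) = (0 5 3 1 4 7)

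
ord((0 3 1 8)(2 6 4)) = 12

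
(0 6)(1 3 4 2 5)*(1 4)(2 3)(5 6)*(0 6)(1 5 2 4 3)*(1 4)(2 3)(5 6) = (0 3 6 5 2)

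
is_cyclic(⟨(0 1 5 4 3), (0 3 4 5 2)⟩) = no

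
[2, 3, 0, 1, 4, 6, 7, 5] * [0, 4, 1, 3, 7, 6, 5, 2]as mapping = [0→1, 1→3, 2→0, 3→4, 4→7, 5→5, 6→2, 7→6]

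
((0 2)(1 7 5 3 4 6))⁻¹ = (0 2)(1 6 4 3 5 7)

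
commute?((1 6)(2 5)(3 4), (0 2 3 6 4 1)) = no:(1 6)(2 5)(3 4) * (0 2 3 6 4 1) = (0 2 5 3 1 4 6), (0 2 3 6 4 1) * (1 6)(2 5)(3 4) = (0 5 2 4 6 3 1)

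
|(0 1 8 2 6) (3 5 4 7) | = 20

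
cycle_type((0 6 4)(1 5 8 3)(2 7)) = 2.3.4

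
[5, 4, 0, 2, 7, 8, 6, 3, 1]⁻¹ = [2, 8, 3, 7, 1, 0, 6, 4, 5]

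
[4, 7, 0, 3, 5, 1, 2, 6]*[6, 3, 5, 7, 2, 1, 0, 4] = [2, 4, 6, 7, 1, 3, 5, 0]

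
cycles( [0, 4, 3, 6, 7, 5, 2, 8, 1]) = (1 4 7 8)(2 3 6)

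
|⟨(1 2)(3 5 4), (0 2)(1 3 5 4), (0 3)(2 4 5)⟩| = 720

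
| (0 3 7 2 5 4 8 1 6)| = 9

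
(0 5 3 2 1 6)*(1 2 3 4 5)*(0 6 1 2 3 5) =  (0 2 3 5 4)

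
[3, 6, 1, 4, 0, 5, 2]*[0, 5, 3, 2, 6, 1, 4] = [2, 4, 5, 6, 0, 1, 3]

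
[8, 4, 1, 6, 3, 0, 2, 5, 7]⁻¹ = [5, 2, 6, 4, 1, 7, 3, 8, 0]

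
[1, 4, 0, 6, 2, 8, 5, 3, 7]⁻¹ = [2, 0, 4, 7, 1, 6, 3, 8, 5]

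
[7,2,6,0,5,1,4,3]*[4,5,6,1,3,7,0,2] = [2,6,0,4,7,5,3,1]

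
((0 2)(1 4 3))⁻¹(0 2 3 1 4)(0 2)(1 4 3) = (0 1 4 3 2)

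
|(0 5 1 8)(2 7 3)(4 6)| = 12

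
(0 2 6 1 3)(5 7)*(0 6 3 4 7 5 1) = (0 2 3 6)(1 4 7)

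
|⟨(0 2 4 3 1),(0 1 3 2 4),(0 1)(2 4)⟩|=60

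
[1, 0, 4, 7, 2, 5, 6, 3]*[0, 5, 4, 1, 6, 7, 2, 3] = [5, 0, 6, 3, 4, 7, 2, 1]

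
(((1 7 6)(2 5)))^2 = (1 6 7)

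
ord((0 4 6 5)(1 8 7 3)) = 4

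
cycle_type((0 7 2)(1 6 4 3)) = 3.4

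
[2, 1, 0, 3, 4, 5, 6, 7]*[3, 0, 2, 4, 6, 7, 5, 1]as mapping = [0→2, 1→0, 2→3, 3→4, 4→6, 5→7, 6→5, 7→1]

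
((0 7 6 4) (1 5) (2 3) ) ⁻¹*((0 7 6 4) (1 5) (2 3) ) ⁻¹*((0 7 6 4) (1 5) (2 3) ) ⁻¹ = (0 7 6 4) (1 5) (2 3) 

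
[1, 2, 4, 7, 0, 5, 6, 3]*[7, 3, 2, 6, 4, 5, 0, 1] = [3, 2, 4, 1, 7, 5, 0, 6]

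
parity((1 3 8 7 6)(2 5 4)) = even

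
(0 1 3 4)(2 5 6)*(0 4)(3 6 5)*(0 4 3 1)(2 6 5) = (1 5 2)(3 4)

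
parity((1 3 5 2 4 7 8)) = even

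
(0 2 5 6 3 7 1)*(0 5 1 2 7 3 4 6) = (0 7 2 1 5)(4 6)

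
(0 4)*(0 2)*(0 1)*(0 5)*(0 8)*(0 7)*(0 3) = (0 4 2 1 5 8 7 3)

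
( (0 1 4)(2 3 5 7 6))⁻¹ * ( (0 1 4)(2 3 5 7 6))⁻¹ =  (0 1 4)(2 7 3 6 5)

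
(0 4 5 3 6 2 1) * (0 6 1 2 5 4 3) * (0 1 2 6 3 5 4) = (0 5 1 3 2 6 4) 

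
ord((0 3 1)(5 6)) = 6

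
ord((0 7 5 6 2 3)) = 6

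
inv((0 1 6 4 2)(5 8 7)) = (0 2 4 6 1)(5 7 8)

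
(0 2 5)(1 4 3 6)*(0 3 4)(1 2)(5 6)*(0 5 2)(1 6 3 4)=(0 6)(1 5 4)(2 3)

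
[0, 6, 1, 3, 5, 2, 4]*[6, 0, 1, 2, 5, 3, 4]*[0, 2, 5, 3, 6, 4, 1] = [1, 6, 0, 5, 3, 2, 4]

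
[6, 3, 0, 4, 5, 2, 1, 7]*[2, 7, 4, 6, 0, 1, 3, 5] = [3, 6, 2, 0, 1, 4, 7, 5]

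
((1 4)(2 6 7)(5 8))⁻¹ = (1 4)(2 7 6)(5 8)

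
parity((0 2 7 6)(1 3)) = even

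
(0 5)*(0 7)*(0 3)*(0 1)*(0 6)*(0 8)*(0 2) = (0 5 7 3 1 6 8 2)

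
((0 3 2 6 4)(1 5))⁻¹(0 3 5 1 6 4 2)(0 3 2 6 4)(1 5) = (0 6 3 2 1 5 4)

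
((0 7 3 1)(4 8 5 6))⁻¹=(0 1 3 7)(4 6 5 8)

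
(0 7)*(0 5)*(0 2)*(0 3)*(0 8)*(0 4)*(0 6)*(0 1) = (0 7 5 2 3 8 4 6 1)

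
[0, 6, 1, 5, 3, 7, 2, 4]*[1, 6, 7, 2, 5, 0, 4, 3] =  [1, 4, 6, 0, 2, 3, 7, 5]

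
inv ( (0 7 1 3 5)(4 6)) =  (0 5 3 1 7)(4 6)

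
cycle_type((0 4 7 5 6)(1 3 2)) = 3.5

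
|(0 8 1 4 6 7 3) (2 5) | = 14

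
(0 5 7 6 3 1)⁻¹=(0 1 3 6 7 5)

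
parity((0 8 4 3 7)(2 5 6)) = even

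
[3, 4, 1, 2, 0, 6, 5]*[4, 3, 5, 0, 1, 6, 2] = [0, 1, 3, 5, 4, 2, 6]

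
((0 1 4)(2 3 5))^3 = ()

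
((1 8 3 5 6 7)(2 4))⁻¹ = (1 7 6 5 3 8)(2 4)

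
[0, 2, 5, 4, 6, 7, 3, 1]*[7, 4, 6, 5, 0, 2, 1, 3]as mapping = [0→7, 1→6, 2→2, 3→0, 4→1, 5→3, 6→5, 7→4]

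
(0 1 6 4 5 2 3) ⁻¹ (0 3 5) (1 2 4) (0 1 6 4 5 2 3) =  (0 2 1) (3 5 6) 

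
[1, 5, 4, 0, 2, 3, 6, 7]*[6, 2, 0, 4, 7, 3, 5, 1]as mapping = [0→2, 1→3, 2→7, 3→6, 4→0, 5→4, 6→5, 7→1]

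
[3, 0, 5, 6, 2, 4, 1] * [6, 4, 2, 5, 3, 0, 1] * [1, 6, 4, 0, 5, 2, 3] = [2, 3, 1, 6, 4, 0, 5]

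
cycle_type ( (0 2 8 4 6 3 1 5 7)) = 9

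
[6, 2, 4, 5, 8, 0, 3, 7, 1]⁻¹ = [5, 8, 1, 6, 2, 3, 0, 7, 4]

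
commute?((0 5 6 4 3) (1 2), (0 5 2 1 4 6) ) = no:(0 5 6 4 3) (1 2)*(0 5 2 1 4 6) = (0 2 4 3 5), (0 5 2 1 4 6)*(0 5 6 4 3) (1 2) = (0 6 5 1 3) 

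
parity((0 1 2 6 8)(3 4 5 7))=odd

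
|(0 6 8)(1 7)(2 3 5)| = 6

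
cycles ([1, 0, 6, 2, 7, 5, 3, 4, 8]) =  (0 1)(2 6 3)(4 7)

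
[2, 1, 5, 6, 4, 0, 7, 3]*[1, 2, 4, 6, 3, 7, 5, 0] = [4, 2, 7, 5, 3, 1, 0, 6]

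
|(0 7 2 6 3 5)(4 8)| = 6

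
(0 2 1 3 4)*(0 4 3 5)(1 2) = (0 1 5)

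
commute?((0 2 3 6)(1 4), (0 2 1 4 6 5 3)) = no:(0 2 3 6)(1 4)*(0 2 1 4 6 5 3) = (0 1 6 2)(3 5), (0 2 1 4 6 5 3)*(0 2 3 6)(1 4) = (0 3 2 4)(5 6)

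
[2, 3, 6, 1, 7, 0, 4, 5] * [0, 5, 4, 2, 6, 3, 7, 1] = [4, 2, 7, 5, 1, 0, 6, 3]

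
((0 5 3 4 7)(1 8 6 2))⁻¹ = (0 7 4 3 5)(1 2 6 8)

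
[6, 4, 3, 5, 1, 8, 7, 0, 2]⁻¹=[7, 4, 8, 2, 1, 3, 0, 6, 5]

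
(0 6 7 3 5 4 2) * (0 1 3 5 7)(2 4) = (0 6)(1 3 7 5 2)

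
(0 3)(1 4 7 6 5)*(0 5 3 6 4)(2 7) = (0 6 3 5 1)(2 7 4)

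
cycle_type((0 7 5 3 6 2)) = 6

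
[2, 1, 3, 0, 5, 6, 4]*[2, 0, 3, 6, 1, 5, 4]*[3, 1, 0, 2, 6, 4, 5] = [2, 3, 5, 0, 4, 6, 1]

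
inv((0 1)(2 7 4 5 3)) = (0 1)(2 3 5 4 7)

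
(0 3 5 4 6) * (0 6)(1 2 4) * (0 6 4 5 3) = (1 2 5)(4 6)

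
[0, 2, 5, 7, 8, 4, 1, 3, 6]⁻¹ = [0, 6, 1, 7, 5, 2, 8, 3, 4]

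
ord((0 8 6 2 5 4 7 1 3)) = 9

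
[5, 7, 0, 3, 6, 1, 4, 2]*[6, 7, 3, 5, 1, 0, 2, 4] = [0, 4, 6, 5, 2, 7, 1, 3]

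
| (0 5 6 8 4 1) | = 6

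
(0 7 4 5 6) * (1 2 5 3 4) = (0 7 1 2 5 6)(3 4)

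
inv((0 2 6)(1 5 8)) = (0 6 2)(1 8 5)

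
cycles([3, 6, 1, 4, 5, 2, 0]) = (0 3 4 5 2 1 6) 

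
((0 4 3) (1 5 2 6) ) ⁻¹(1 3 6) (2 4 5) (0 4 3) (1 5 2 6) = (0 1 5) (2 6 3) 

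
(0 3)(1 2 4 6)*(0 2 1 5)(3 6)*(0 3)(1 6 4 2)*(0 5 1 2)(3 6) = (0 4 5 6 1 3 2)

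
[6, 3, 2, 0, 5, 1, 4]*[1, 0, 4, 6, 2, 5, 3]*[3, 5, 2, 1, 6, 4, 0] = [1, 0, 6, 5, 4, 3, 2]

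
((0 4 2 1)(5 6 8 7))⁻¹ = (0 1 2 4)(5 7 8 6)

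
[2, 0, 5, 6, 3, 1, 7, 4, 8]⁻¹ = [1, 5, 0, 4, 7, 2, 3, 6, 8]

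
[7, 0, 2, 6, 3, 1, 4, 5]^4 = [0, 1, 2, 6, 3, 5, 4, 7]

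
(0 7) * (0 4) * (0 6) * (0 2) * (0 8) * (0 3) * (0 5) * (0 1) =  (0 7 4 6 2 8 3 5 1)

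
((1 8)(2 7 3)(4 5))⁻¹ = (1 8)(2 3 7)(4 5)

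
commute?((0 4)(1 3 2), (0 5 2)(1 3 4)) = no:(0 4)(1 3 2)*(0 5 2)(1 3 4) = (0 1 4 5 2 3), (0 5 2)(1 3 4)*(0 4)(1 3 2) = (0 5 1 2 4 3)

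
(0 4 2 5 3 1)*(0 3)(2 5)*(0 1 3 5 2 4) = (1 5)(2 4)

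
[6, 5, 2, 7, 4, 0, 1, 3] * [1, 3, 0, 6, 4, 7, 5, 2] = [5, 7, 0, 2, 4, 1, 3, 6] 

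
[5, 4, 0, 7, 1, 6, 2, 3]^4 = [0, 1, 2, 3, 4, 5, 6, 7]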